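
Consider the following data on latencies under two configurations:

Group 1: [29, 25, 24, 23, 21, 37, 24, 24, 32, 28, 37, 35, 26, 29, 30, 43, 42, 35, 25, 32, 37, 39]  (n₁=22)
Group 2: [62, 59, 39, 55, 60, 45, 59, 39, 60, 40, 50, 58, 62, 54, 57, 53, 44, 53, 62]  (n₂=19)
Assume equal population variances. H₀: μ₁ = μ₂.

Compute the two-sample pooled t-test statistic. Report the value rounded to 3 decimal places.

x̄₁=30.773, s₁=6.531, n₁=22
x̄₂=53.211, s₂=8.073, n₂=19
s_p² = [21·6.531² + 18·8.073²]/39 = 53.0518
SE = √(s_p²·(1/22+1/19)) = 2.2812
t = (30.773−53.211)/2.2812 = -9.8362
df = 39

test statistic = -9.836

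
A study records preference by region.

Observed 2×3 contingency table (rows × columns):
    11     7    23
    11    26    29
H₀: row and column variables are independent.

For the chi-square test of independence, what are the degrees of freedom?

df = (r−1)(c−1) = (2−1)·(3−1) = 2

degrees of freedom = 2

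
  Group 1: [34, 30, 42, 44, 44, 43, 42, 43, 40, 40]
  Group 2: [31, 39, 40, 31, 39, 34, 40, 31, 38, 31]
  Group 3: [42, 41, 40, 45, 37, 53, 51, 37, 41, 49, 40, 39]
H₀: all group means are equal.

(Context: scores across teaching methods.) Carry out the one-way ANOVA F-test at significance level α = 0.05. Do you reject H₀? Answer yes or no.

Group means [40.20, 35.40, 42.92], grand mean 39.719
SSB = Σnᵢ(x̄ᵢ−x̄)² = 311.552; SSW = ΣΣ(x−x̄ᵢ)² = 666.917
MSB = 311.552/2 = 155.7760; MSW = 666.917/29 = 22.9971
F = MSB/MSW = 6.7737
df = (2, 29)
p-value (upper-tail) = 0.00386
At α=0.05: p < α → reject H₀

reject H₀: yes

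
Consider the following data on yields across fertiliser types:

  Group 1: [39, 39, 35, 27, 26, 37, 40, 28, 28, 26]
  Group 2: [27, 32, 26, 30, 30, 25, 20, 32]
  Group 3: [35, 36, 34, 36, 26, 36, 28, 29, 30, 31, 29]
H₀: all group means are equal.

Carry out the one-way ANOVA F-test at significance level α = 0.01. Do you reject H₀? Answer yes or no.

reject H₀: no

Group means [32.50, 27.75, 31.82], grand mean 30.931
SSB = Σnᵢ(x̄ᵢ−x̄)² = 114.226; SSW = ΣΣ(x−x̄ᵢ)² = 575.636
MSB = 114.226/2 = 57.1129; MSW = 575.636/26 = 22.1399
F = MSB/MSW = 2.5796
df = (2, 26)
p-value (upper-tail) = 0.09506
At α=0.01: p ≥ α → fail to reject H₀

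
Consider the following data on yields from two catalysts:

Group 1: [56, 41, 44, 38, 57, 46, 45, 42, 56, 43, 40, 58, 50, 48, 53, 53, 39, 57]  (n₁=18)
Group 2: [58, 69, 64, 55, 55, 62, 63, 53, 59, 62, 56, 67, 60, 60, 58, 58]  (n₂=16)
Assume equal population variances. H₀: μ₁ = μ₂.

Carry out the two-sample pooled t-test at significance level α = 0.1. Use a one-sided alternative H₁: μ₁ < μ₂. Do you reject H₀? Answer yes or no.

x̄₁=48.111, s₁=6.978, n₁=18
x̄₂=59.938, s₂=4.404, n₂=16
s_p² = [17·6.978² + 15·4.404²]/32 = 34.9599
SE = √(s_p²·(1/18+1/16)) = 2.0316
t = (48.111−59.938)/2.0316 = -5.8214
df = 32
p-value (one-sided, H₁ less) = 0.00000
At α=0.1: p < α → reject H₀

reject H₀: yes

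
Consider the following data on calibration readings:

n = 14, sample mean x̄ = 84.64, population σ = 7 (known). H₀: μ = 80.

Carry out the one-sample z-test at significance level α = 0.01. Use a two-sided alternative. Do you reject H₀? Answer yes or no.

reject H₀: no

SE = σ/√n = 7/√14 = 1.8708
z = (x̄−μ₀)/SE = (84.64−80)/1.8708 = 2.4802
p-value (two-sided) = 0.01313
At α=0.01: p ≥ α → fail to reject H₀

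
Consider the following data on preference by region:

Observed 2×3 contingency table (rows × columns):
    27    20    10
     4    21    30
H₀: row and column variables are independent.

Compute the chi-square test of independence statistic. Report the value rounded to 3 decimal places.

Row totals [57, 55], col totals [31, 41, 40], n=112
χ² = (27−15.78)²/15.78 + (20−20.87)²/20.87 + (10−20.36)²/20.36 + (4−15.22)²/15.22 + (21−20.13)²/20.13 + (30−19.64)²/19.64 = 27.0618
df = 2

test statistic = 27.062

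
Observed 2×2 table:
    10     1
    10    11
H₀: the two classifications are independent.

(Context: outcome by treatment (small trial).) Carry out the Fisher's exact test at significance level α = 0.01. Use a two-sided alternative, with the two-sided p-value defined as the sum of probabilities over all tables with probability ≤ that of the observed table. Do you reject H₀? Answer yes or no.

Margins: r₁=11, r₂=21, c₁=20, c₂=12, n=32
p_obs = C(11,10)·C(21,10)/C(32,20); sum pmf over tables with pmf ≤ p_obs
p-value (two-sided) = 0.02319
At α=0.01: p ≥ α → fail to reject H₀

reject H₀: no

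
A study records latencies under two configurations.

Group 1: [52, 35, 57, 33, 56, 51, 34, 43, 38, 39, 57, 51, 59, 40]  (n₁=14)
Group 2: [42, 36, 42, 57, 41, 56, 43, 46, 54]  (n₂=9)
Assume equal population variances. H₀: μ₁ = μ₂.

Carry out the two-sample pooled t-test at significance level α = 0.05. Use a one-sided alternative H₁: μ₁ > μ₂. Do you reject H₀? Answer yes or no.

reject H₀: no

x̄₁=46.071, s₁=9.563, n₁=14
x̄₂=46.333, s₂=7.500, n₂=9
s_p² = [13·9.563² + 8·7.500²]/21 = 78.0442
SE = √(s_p²·(1/14+1/9)) = 3.7744
t = (46.071−46.333)/3.7744 = -0.0694
df = 21
p-value (one-sided, H₁ greater) = 0.52733
At α=0.05: p ≥ α → fail to reject H₀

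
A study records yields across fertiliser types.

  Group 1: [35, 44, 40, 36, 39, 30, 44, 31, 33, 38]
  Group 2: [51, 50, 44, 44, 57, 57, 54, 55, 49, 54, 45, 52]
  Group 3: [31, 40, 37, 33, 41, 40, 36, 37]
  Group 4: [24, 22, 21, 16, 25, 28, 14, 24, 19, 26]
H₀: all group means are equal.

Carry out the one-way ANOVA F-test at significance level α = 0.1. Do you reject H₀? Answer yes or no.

Group means [37.00, 51.00, 36.88, 21.90], grand mean 37.400
SSB = Σnᵢ(x̄ᵢ−x̄)² = 4625.825; SSW = ΣΣ(x−x̄ᵢ)² = 729.775
MSB = 4625.825/3 = 1541.9417; MSW = 729.775/36 = 20.2715
F = MSB/MSW = 76.0644
df = (3, 36)
p-value (upper-tail) = 0.00000
At α=0.1: p < α → reject H₀

reject H₀: yes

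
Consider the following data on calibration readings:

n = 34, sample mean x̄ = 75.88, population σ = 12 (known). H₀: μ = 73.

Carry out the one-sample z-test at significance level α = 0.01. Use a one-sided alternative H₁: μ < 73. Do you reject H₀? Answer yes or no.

reject H₀: no

SE = σ/√n = 12/√34 = 2.0580
z = (x̄−μ₀)/SE = (75.88−73)/2.0580 = 1.3994
p-value (one-sided, H₁ less) = 0.91916
At α=0.01: p ≥ α → fail to reject H₀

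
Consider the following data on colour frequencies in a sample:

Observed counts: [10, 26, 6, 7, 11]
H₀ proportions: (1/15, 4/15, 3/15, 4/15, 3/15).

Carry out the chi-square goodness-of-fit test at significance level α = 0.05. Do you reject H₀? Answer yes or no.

n = 60; E_i = n·p_i = [4.00, 16.00, 12.00, 16.00, 12.00]
χ² = (10−4.00)²/4.00 + (26−16.00)²/16.00 + (6−12.00)²/12.00 + (7−16.00)²/16.00 + (11−12.00)²/12.00 = 23.3958
df = 4
p-value (upper-tail) = 0.00011
At α=0.05: p < α → reject H₀

reject H₀: yes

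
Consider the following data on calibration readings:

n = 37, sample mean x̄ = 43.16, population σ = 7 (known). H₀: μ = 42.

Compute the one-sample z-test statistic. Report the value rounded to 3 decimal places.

SE = σ/√n = 7/√37 = 1.1508
z = (x̄−μ₀)/SE = (43.16−42)/1.1508 = 1.0080

test statistic = 1.008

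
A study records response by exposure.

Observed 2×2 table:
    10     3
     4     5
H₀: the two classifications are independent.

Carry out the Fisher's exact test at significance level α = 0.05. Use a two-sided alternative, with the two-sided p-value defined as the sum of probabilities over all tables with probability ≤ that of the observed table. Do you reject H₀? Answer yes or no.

Margins: r₁=13, r₂=9, c₁=14, c₂=8, n=22
p_obs = C(13,10)·C(9,4)/C(22,14); sum pmf over tables with pmf ≤ p_obs
p-value (two-sided) = 0.18700
At α=0.05: p ≥ α → fail to reject H₀

reject H₀: no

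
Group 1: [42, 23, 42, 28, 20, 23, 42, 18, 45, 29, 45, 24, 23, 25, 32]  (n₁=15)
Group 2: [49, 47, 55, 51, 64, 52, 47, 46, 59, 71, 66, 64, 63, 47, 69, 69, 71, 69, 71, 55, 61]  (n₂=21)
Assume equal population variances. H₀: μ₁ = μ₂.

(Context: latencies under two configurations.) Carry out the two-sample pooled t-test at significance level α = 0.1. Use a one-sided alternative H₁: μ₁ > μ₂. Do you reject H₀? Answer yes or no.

reject H₀: no

x̄₁=30.733, s₁=9.765, n₁=15
x̄₂=59.333, s₂=9.205, n₂=21
s_p² = [14·9.765² + 20·9.205²]/34 = 89.1059
SE = √(s_p²·(1/15+1/21)) = 3.1912
t = (30.733−59.333)/3.1912 = -8.9622
df = 34
p-value (one-sided, H₁ greater) = 1.00000
At α=0.1: p ≥ α → fail to reject H₀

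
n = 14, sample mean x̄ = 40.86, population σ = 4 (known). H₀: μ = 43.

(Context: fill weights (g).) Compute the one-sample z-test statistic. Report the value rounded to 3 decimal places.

SE = σ/√n = 4/√14 = 1.0690
z = (x̄−μ₀)/SE = (40.86−43)/1.0690 = -2.0018

test statistic = -2.002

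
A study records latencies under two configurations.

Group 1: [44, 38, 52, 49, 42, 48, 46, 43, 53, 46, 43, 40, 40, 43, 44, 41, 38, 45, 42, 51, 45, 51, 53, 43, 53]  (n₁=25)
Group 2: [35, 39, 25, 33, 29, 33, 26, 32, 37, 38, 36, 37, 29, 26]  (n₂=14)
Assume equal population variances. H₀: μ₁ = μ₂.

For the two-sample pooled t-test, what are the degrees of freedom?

degrees of freedom = 37

df = n₁ + n₂ − 2 = 25 + 14 − 2 = 37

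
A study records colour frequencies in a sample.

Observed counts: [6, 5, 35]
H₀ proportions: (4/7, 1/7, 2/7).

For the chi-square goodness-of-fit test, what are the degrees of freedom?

degrees of freedom = 2

df = k − 1 = 3 − 1 = 2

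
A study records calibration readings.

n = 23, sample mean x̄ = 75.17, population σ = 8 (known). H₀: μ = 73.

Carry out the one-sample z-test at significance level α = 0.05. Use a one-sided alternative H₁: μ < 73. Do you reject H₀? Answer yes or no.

SE = σ/√n = 8/√23 = 1.6681
z = (x̄−μ₀)/SE = (75.17−73)/1.6681 = 1.3009
p-value (one-sided, H₁ less) = 0.90335
At α=0.05: p ≥ α → fail to reject H₀

reject H₀: no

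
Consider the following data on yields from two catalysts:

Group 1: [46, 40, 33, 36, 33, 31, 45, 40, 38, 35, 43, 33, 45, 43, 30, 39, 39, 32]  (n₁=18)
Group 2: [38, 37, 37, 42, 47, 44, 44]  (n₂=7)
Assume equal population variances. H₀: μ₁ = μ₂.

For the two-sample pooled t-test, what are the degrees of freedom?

df = n₁ + n₂ − 2 = 18 + 7 − 2 = 23

degrees of freedom = 23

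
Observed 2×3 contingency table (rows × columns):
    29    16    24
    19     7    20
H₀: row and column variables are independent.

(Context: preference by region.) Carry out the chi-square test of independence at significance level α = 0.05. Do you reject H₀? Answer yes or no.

Row totals [69, 46], col totals [48, 23, 44], n=115
χ² = (29−28.80)²/28.80 + (16−13.80)²/13.80 + (24−26.40)²/26.40 + (19−19.20)²/19.20 + (7−9.20)²/9.20 + (20−17.60)²/17.60 = 1.4257
df = 2
p-value (upper-tail) = 0.49024
At α=0.05: p ≥ α → fail to reject H₀

reject H₀: no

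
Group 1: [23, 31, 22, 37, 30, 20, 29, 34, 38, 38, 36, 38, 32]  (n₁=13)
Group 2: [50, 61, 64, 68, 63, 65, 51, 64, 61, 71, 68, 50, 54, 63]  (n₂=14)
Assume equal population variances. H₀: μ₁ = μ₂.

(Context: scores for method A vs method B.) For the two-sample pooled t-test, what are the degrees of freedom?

degrees of freedom = 25

df = n₁ + n₂ − 2 = 13 + 14 − 2 = 25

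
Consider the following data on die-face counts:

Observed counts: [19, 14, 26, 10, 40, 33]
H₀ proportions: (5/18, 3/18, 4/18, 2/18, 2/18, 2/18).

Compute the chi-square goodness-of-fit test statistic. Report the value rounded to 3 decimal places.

n = 142; E_i = n·p_i = [39.44, 23.67, 31.56, 15.78, 15.78, 15.78]
χ² = (19−39.44)²/39.44 + (14−23.67)²/23.67 + (26−31.56)²/31.56 + (10−15.78)²/15.78 + (40−15.78)²/15.78 + (33−15.78)²/15.78 = 73.6239
df = 5

test statistic = 73.624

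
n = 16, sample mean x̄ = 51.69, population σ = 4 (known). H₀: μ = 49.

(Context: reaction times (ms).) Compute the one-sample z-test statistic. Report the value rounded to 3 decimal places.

SE = σ/√n = 4/√16 = 1.0000
z = (x̄−μ₀)/SE = (51.69−49)/1.0000 = 2.6900

test statistic = 2.690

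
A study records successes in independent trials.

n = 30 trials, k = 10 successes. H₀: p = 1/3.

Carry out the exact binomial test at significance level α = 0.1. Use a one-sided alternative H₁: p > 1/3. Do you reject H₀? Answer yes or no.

Exact binomial: n=30, k=10, p₀=1/3=0.3333
P(X≥10) from Σ C(n,i)·p₀^i·(1−p₀)^(n−i)
p-value (one-sided, H₁ greater) = 0.56826
At α=0.1: p ≥ α → fail to reject H₀

reject H₀: no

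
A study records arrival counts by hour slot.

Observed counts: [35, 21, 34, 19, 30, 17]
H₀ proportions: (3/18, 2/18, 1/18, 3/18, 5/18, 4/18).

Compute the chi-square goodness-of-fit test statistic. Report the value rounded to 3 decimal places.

n = 156; E_i = n·p_i = [26.00, 17.33, 8.67, 26.00, 43.33, 34.67]
χ² = (35−26.00)²/26.00 + (21−17.33)²/17.33 + (34−8.67)²/8.67 + (19−26.00)²/26.00 + (30−43.33)²/43.33 + (17−34.67)²/34.67 = 92.9327
df = 5

test statistic = 92.933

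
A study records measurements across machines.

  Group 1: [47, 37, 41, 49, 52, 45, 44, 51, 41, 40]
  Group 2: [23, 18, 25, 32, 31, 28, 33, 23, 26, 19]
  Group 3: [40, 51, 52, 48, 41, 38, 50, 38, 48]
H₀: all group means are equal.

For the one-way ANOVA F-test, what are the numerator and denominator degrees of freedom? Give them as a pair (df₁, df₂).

k = 3 groups, N = 29 total
df = (k−1, N−k) = (3−1, 29−3) = (2, 26)

degrees of freedom = [2, 26]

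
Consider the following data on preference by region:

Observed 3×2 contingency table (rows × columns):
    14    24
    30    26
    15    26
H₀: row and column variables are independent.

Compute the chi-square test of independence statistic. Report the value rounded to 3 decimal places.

Row totals [38, 56, 41], col totals [59, 76], n=135
χ² = (14−16.61)²/16.61 + (24−21.39)²/21.39 + (30−24.47)²/24.47 + (26−31.53)²/31.53 + (15−17.92)²/17.92 + (26−23.08)²/23.08 = 3.7878
df = 2

test statistic = 3.788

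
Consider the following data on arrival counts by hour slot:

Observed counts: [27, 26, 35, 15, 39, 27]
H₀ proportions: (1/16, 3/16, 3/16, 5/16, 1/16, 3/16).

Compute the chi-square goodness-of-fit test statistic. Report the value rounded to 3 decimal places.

test statistic = 131.276

n = 169; E_i = n·p_i = [10.56, 31.69, 31.69, 52.81, 10.56, 31.69]
χ² = (27−10.56)²/10.56 + (26−31.69)²/31.69 + (35−31.69)²/31.69 + (15−52.81)²/52.81 + (39−10.56)²/10.56 + (27−31.69)²/31.69 = 131.2761
df = 5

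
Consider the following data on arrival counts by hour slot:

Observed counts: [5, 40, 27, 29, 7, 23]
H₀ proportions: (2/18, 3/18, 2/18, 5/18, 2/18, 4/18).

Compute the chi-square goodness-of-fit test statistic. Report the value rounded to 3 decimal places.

n = 131; E_i = n·p_i = [14.56, 21.83, 14.56, 36.39, 14.56, 29.11]
χ² = (5−14.56)²/14.56 + (40−21.83)²/21.83 + (27−14.56)²/14.56 + (29−36.39)²/36.39 + (7−14.56)²/14.56 + (23−29.11)²/29.11 = 38.7336
df = 5

test statistic = 38.734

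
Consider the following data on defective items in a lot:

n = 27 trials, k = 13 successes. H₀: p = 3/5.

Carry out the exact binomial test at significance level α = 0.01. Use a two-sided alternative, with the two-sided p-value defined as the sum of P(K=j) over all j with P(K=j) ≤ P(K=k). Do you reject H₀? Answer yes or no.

Exact binomial: n=27, k=13, p₀=3/5=0.6000
P(X=j) = C(n,j)·p₀^j·(1−p₀)^(n−j); p = Σ P(X=j) over j with P(X=j) ≤ P(X=13)
p-value (two-sided) = 0.23994
At α=0.01: p ≥ α → fail to reject H₀

reject H₀: no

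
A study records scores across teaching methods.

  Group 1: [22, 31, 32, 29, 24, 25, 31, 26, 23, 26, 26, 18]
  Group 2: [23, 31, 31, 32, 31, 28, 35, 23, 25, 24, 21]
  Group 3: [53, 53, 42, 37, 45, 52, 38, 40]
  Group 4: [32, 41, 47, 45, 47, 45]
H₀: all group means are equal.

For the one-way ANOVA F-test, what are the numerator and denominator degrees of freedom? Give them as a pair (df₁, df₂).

k = 4 groups, N = 37 total
df = (k−1, N−k) = (4−1, 37−4) = (3, 33)

degrees of freedom = [3, 33]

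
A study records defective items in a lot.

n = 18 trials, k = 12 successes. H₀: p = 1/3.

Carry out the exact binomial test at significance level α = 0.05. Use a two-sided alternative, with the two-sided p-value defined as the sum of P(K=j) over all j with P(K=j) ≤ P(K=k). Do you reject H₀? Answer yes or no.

Exact binomial: n=18, k=12, p₀=1/3=0.3333
P(X=j) = C(n,j)·p₀^j·(1−p₀)^(n−j); p = Σ P(X=j) over j with P(X=j) ≤ P(X=12)
p-value (two-sided) = 0.00460
At α=0.05: p < α → reject H₀

reject H₀: yes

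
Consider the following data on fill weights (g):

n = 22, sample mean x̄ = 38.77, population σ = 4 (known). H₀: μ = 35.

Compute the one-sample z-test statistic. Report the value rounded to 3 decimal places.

SE = σ/√n = 4/√22 = 0.8528
z = (x̄−μ₀)/SE = (38.77−35)/0.8528 = 4.4207

test statistic = 4.421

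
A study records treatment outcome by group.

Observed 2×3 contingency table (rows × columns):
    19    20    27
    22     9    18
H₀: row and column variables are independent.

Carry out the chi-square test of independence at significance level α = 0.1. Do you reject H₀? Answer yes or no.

Row totals [66, 49], col totals [41, 29, 45], n=115
χ² = (19−23.53)²/23.53 + (20−16.64)²/16.64 + (27−25.83)²/25.83 + (22−17.47)²/17.47 + (9−12.36)²/12.36 + (18−19.17)²/19.17 = 3.7611
df = 2
p-value (upper-tail) = 0.15251
At α=0.1: p ≥ α → fail to reject H₀

reject H₀: no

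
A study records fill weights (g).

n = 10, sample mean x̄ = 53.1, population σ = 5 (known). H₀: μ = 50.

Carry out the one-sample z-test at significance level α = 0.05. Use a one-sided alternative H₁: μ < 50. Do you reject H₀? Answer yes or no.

reject H₀: no

SE = σ/√n = 5/√10 = 1.5811
z = (x̄−μ₀)/SE = (53.1−50)/1.5811 = 1.9606
p-value (one-sided, H₁ less) = 0.97504
At α=0.05: p ≥ α → fail to reject H₀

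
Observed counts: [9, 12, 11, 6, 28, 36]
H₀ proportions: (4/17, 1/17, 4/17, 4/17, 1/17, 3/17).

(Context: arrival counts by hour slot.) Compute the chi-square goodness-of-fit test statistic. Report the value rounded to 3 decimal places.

n = 102; E_i = n·p_i = [24.00, 6.00, 24.00, 24.00, 6.00, 18.00]
χ² = (9−24.00)²/24.00 + (12−6.00)²/6.00 + (11−24.00)²/24.00 + (6−24.00)²/24.00 + (28−6.00)²/6.00 + (36−18.00)²/18.00 = 134.5833
df = 5

test statistic = 134.583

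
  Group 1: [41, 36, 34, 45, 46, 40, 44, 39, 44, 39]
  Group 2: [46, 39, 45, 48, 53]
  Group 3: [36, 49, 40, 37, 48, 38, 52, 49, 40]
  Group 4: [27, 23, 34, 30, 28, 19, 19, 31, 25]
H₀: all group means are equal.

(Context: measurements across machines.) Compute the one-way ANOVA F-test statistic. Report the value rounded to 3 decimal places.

test statistic = 23.999

Group means [40.80, 46.20, 43.22, 26.22], grand mean 38.303
SSB = Σnᵢ(x̄ᵢ−x̄)² = 1905.459; SSW = ΣΣ(x−x̄ᵢ)² = 767.511
MSB = 1905.459/3 = 635.1529; MSW = 767.511/29 = 26.4659
F = MSB/MSW = 23.9989
df = (3, 29)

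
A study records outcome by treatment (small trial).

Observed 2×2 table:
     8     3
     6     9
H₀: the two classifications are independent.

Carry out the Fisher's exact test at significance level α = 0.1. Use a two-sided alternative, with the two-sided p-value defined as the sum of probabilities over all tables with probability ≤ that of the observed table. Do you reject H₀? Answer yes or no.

reject H₀: no

Margins: r₁=11, r₂=15, c₁=14, c₂=12, n=26
p_obs = C(11,8)·C(15,6)/C(26,14); sum pmf over tables with pmf ≤ p_obs
p-value (two-sided) = 0.13025
At α=0.1: p ≥ α → fail to reject H₀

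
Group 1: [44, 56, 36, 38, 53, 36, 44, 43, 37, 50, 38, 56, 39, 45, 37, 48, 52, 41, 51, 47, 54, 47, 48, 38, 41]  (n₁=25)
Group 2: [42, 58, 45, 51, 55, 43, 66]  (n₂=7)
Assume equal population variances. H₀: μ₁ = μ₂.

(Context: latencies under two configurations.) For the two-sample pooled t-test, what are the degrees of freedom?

df = n₁ + n₂ − 2 = 25 + 7 − 2 = 30

degrees of freedom = 30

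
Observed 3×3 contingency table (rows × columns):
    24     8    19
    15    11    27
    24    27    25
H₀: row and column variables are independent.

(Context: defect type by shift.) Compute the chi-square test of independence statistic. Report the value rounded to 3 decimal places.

test statistic = 11.096

Row totals [51, 53, 76], col totals [63, 46, 71], n=180
χ² = (24−17.85)²/17.85 + (8−13.03)²/13.03 + (19−20.12)²/20.12 + (15−18.55)²/18.55 + (11−13.54)²/13.54 + (27−20.91)²/20.91 + (24−26.60)²/26.60 + (27−19.42)²/19.42 + (25−29.98)²/29.98 = 11.0960
df = 4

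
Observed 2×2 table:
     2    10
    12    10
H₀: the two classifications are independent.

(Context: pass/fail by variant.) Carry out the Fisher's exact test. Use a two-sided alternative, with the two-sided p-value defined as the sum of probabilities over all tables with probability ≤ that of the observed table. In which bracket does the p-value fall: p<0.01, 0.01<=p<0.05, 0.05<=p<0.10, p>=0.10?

Margins: r₁=12, r₂=22, c₁=14, c₂=20, n=34
p_obs = C(12,2)·C(22,12)/C(34,14); sum pmf over tables with pmf ≤ p_obs
p-value (two-sided) = 0.06623
→ bracket: 0.05<=p<0.10

p-value bracket: 0.05<=p<0.10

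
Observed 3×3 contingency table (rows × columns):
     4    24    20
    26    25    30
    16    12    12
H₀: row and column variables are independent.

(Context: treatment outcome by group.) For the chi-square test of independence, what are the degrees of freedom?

degrees of freedom = 4

df = (r−1)(c−1) = (3−1)·(3−1) = 4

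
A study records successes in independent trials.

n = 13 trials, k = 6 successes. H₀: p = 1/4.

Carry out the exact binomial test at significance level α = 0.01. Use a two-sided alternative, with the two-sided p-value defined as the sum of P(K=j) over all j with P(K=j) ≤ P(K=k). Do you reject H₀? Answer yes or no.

reject H₀: no

Exact binomial: n=13, k=6, p₀=1/4=0.2500
P(X=j) = C(n,j)·p₀^j·(1−p₀)^(n−j); p = Σ P(X=j) over j with P(X=j) ≤ P(X=6)
p-value (two-sided) = 0.10397
At α=0.01: p ≥ α → fail to reject H₀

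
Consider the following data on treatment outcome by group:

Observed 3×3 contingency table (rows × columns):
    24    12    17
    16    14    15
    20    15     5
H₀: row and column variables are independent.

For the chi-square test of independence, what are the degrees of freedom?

degrees of freedom = 4

df = (r−1)(c−1) = (3−1)·(3−1) = 4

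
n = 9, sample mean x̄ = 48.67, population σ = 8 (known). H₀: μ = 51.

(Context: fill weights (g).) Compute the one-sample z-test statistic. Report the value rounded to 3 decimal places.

SE = σ/√n = 8/√9 = 2.6667
z = (x̄−μ₀)/SE = (48.67−51)/2.6667 = -0.8737

test statistic = -0.874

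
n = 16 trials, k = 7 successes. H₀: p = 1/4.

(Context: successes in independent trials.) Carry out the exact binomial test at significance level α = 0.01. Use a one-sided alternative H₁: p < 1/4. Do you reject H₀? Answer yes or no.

reject H₀: no

Exact binomial: n=16, k=7, p₀=1/4=0.2500
P(X≤7) from Σ C(n,i)·p₀^i·(1−p₀)^(n−i)
p-value (one-sided, H₁ less) = 0.97287
At α=0.01: p ≥ α → fail to reject H₀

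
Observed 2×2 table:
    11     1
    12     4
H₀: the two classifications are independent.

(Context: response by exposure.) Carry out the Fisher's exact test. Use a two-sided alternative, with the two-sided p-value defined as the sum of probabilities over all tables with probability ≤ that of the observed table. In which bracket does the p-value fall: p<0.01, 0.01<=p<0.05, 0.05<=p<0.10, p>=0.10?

p-value bracket: p>=0.10

Margins: r₁=12, r₂=16, c₁=23, c₂=5, n=28
p_obs = C(12,11)·C(16,12)/C(28,23); sum pmf over tables with pmf ≤ p_obs
p-value (two-sided) = 0.35531
→ bracket: p>=0.10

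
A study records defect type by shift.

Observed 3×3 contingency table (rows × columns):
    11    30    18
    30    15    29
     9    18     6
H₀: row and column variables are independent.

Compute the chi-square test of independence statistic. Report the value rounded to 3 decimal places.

test statistic = 19.624

Row totals [59, 74, 33], col totals [50, 63, 53], n=166
χ² = (11−17.77)²/17.77 + (30−22.39)²/22.39 + (18−18.84)²/18.84 + (30−22.29)²/22.29 + (15−28.08)²/28.08 + (29−23.63)²/23.63 + (9−9.94)²/9.94 + (18−12.52)²/12.52 + (6−10.54)²/10.54 = 19.6240
df = 4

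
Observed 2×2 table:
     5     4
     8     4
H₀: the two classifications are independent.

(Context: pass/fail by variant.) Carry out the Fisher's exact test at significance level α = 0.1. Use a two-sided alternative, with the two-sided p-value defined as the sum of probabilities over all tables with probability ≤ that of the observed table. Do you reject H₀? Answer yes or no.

Margins: r₁=9, r₂=12, c₁=13, c₂=8, n=21
p_obs = C(9,5)·C(12,8)/C(21,13); sum pmf over tables with pmf ≤ p_obs
p-value (two-sided) = 0.67307
At α=0.1: p ≥ α → fail to reject H₀

reject H₀: no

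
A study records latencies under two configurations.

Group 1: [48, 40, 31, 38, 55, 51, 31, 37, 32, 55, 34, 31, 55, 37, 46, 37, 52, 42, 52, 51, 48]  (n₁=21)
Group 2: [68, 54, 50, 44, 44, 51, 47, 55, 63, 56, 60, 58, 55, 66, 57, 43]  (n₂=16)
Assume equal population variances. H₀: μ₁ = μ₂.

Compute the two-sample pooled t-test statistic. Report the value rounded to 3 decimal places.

x̄₁=43.000, s₁=8.826, n₁=21
x̄₂=54.438, s₂=7.659, n₂=16
s_p² = [20·8.826² + 15·7.659²]/35 = 69.6554
SE = √(s_p²·(1/21+1/16)) = 2.7695
t = (43.000−54.438)/2.7695 = -4.1297
df = 35

test statistic = -4.130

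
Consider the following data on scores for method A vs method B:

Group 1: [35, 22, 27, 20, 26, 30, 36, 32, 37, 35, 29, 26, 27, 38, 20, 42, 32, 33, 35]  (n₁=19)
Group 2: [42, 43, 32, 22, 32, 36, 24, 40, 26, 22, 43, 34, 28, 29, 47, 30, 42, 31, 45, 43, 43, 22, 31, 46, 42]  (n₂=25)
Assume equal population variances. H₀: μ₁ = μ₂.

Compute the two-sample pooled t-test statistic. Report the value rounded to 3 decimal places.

test statistic = -1.916

x̄₁=30.632, s₁=6.202, n₁=19
x̄₂=35.000, s₂=8.327, n₂=25
s_p² = [18·6.202² + 24·8.327²]/42 = 56.1053
SE = √(s_p²·(1/19+1/25)) = 2.2797
t = (30.632−35.000)/2.2797 = -1.9162
df = 42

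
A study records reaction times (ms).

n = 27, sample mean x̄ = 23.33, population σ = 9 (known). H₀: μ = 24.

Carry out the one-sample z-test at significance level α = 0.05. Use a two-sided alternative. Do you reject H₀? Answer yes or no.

reject H₀: no

SE = σ/√n = 9/√27 = 1.7321
z = (x̄−μ₀)/SE = (23.33−24)/1.7321 = -0.3868
p-value (two-sided) = 0.69889
At α=0.05: p ≥ α → fail to reject H₀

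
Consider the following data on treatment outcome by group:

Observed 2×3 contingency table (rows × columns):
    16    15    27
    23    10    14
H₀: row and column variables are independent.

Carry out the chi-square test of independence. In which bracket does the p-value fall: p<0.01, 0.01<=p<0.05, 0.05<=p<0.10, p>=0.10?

p-value bracket: 0.05<=p<0.10

Row totals [58, 47], col totals [39, 25, 41], n=105
χ² = (16−21.54)²/21.54 + (15−13.81)²/13.81 + (27−22.65)²/22.65 + (23−17.46)²/17.46 + (10−11.19)²/11.19 + (14−18.35)²/18.35 = 5.2840
df = 2
p-value (upper-tail) = 0.07122
→ bracket: 0.05<=p<0.10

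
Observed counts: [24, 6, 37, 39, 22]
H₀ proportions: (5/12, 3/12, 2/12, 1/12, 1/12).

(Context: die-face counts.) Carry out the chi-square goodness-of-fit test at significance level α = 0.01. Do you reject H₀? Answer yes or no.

reject H₀: yes

n = 128; E_i = n·p_i = [53.33, 32.00, 21.33, 10.67, 10.67]
χ² = (24−53.33)²/53.33 + (6−32.00)²/32.00 + (37−21.33)²/21.33 + (39−10.67)²/10.67 + (22−10.67)²/10.67 = 136.0656
df = 4
p-value (upper-tail) = 0.00000
At α=0.01: p < α → reject H₀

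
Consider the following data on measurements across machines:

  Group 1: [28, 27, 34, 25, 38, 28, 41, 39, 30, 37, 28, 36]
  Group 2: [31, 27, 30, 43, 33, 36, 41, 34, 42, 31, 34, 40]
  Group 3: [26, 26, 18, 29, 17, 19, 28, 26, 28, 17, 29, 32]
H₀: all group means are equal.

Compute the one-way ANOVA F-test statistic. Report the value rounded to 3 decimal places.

test statistic = 12.725

Group means [32.58, 35.17, 24.58], grand mean 30.778
SSB = Σnᵢ(x̄ᵢ−x̄)² = 730.722; SSW = ΣΣ(x−x̄ᵢ)² = 947.500
MSB = 730.722/2 = 365.3611; MSW = 947.500/33 = 28.7121
F = MSB/MSW = 12.7250
df = (2, 33)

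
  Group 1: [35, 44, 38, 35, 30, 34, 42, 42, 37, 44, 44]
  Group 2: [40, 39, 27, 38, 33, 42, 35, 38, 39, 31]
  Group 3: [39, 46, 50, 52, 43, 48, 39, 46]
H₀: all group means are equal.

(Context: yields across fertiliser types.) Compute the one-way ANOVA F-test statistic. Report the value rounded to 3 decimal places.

Group means [38.64, 36.20, 45.38], grand mean 39.655
SSB = Σnᵢ(x̄ᵢ−x̄)² = 392.531; SSW = ΣΣ(x−x̄ᵢ)² = 588.020
MSB = 392.531/2 = 196.2656; MSW = 588.020/26 = 22.6162
F = MSB/MSW = 8.6781
df = (2, 26)

test statistic = 8.678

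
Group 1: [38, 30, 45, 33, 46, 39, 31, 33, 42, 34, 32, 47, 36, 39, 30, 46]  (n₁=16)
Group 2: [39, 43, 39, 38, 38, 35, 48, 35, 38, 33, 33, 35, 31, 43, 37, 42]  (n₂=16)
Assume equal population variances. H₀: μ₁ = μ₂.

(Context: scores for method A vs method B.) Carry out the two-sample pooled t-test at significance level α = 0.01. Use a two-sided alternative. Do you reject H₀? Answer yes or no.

reject H₀: no

x̄₁=37.562, s₁=6.088, n₁=16
x̄₂=37.938, s₂=4.434, n₂=16
s_p² = [15·6.088² + 15·4.434²]/30 = 28.3625
SE = √(s_p²·(1/16+1/16)) = 1.8829
t = (37.562−37.938)/1.8829 = -0.1992
df = 30
p-value (two-sided) = 0.84348
At α=0.01: p ≥ α → fail to reject H₀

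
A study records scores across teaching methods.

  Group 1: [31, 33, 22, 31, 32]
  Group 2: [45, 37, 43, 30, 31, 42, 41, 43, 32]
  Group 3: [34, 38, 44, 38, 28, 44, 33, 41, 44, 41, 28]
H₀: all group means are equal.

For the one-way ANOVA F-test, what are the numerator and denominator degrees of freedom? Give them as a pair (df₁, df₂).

degrees of freedom = [2, 22]

k = 3 groups, N = 25 total
df = (k−1, N−k) = (3−1, 25−3) = (2, 22)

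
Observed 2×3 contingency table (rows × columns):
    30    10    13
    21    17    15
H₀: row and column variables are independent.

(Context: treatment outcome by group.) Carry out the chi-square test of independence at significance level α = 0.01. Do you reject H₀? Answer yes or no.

reject H₀: no

Row totals [53, 53], col totals [51, 27, 28], n=106
χ² = (30−25.50)²/25.50 + (10−13.50)²/13.50 + (13−14.00)²/14.00 + (21−25.50)²/25.50 + (17−13.50)²/13.50 + (15−14.00)²/14.00 = 3.5459
df = 2
p-value (upper-tail) = 0.16983
At α=0.01: p ≥ α → fail to reject H₀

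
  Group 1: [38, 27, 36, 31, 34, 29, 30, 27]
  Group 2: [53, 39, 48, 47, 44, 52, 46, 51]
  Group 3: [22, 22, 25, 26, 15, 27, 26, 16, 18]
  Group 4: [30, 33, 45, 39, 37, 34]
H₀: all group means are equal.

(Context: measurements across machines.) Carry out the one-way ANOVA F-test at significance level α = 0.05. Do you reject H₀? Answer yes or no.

reject H₀: yes

Group means [31.50, 47.50, 21.89, 36.33], grand mean 33.774
SSB = Σnᵢ(x̄ᵢ−x̄)² = 2859.197; SSW = ΣΣ(x−x̄ᵢ)² = 574.222
MSB = 2859.197/3 = 953.0657; MSW = 574.222/27 = 21.2675
F = MSB/MSW = 44.8133
df = (3, 27)
p-value (upper-tail) = 0.00000
At α=0.05: p < α → reject H₀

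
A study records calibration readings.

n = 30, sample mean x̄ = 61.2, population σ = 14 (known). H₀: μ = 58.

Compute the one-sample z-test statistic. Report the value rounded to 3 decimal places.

SE = σ/√n = 14/√30 = 2.5560
z = (x̄−μ₀)/SE = (61.2−58)/2.5560 = 1.2519

test statistic = 1.252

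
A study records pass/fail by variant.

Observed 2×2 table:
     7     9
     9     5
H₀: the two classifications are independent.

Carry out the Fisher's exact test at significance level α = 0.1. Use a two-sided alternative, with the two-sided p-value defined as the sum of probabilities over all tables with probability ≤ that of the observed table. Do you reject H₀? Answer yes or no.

reject H₀: no

Margins: r₁=16, r₂=14, c₁=16, c₂=14, n=30
p_obs = C(16,7)·C(14,9)/C(30,16); sum pmf over tables with pmf ≤ p_obs
p-value (two-sided) = 0.29888
At α=0.1: p ≥ α → fail to reject H₀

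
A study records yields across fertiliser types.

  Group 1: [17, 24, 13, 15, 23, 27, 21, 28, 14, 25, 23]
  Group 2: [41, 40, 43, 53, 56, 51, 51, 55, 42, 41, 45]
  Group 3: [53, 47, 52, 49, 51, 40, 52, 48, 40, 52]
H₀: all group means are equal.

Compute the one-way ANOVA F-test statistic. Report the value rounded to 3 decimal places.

Group means [20.91, 47.09, 48.40], grand mean 38.500
SSB = Σnᵢ(x̄ᵢ−x̄)² = 5195.782; SSW = ΣΣ(x−x̄ᵢ)² = 872.218
MSB = 5195.782/2 = 2597.8909; MSW = 872.218/29 = 30.0765
F = MSB/MSW = 86.3761
df = (2, 29)

test statistic = 86.376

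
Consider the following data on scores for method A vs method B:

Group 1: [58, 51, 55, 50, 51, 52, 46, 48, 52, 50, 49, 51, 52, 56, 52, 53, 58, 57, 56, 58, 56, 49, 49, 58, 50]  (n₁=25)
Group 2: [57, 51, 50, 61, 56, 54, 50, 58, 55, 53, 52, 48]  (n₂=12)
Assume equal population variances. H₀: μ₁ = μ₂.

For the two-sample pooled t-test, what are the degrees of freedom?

df = n₁ + n₂ − 2 = 25 + 12 − 2 = 35

degrees of freedom = 35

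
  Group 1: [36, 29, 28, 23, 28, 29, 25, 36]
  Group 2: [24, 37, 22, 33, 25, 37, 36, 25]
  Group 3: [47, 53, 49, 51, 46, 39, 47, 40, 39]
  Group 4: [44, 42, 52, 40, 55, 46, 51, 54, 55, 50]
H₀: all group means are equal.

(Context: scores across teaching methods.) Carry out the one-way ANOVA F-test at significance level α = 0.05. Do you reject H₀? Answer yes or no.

reject H₀: yes

Group means [29.25, 29.88, 45.67, 48.90], grand mean 39.229
SSB = Σnᵢ(x̄ᵢ−x̄)² = 2804.896; SSW = ΣΣ(x−x̄ᵢ)² = 937.275
MSB = 2804.896/3 = 934.9655; MSW = 937.275/31 = 30.2347
F = MSB/MSW = 30.9236
df = (3, 31)
p-value (upper-tail) = 0.00000
At α=0.05: p < α → reject H₀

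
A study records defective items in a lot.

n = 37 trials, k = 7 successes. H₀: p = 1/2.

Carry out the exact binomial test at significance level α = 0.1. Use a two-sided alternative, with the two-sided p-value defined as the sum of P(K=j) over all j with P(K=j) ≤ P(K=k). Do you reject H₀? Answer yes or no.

reject H₀: yes

Exact binomial: n=37, k=7, p₀=1/2=0.5000
P(X=j) = C(n,j)·p₀^j·(1−p₀)^(n−j); p = Σ P(X=j) over j with P(X=j) ≤ P(X=7)
p-value (two-sided) = 0.00019
At α=0.1: p < α → reject H₀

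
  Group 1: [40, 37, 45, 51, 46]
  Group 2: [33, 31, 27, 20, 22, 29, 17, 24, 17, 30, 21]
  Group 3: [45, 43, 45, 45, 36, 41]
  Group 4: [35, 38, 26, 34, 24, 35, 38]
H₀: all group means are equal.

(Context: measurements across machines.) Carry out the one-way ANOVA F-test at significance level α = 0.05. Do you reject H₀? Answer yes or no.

reject H₀: yes

Group means [43.80, 24.64, 42.50, 32.86], grand mean 33.621
SSB = Σnᵢ(x̄ᵢ−x̄)² = 1883.125; SSW = ΣΣ(x−x̄ᵢ)² = 693.703
MSB = 1883.125/3 = 627.7083; MSW = 693.703/25 = 27.7481
F = MSB/MSW = 22.6217
df = (3, 25)
p-value (upper-tail) = 0.00000
At α=0.05: p < α → reject H₀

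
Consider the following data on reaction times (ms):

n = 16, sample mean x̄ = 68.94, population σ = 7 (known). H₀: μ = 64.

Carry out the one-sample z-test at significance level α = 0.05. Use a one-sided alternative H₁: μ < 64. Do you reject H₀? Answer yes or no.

reject H₀: no

SE = σ/√n = 7/√16 = 1.7500
z = (x̄−μ₀)/SE = (68.94−64)/1.7500 = 2.8229
p-value (one-sided, H₁ less) = 0.99762
At α=0.05: p ≥ α → fail to reject H₀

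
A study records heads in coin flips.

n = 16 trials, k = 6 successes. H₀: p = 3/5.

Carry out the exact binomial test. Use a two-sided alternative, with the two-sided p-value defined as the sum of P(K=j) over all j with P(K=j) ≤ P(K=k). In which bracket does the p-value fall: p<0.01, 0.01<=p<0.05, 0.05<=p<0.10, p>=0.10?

p-value bracket: 0.05<=p<0.10

Exact binomial: n=16, k=6, p₀=3/5=0.6000
P(X=j) = C(n,j)·p₀^j·(1−p₀)^(n−j); p = Σ P(X=j) over j with P(X=j) ≤ P(X=6)
p-value (two-sided) = 0.07666
→ bracket: 0.05<=p<0.10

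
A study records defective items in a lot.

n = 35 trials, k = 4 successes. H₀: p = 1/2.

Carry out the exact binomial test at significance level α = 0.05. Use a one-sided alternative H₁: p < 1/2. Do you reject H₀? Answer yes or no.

Exact binomial: n=35, k=4, p₀=1/2=0.5000
P(X≤4) from Σ C(n,i)·p₀^i·(1−p₀)^(n−i)
p-value (one-sided, H₁ less) = 0.00000
At α=0.05: p < α → reject H₀

reject H₀: yes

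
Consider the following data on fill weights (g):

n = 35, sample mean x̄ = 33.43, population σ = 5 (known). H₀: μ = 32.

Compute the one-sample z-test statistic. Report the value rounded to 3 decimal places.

test statistic = 1.692

SE = σ/√n = 5/√35 = 0.8452
z = (x̄−μ₀)/SE = (33.43−32)/0.8452 = 1.6920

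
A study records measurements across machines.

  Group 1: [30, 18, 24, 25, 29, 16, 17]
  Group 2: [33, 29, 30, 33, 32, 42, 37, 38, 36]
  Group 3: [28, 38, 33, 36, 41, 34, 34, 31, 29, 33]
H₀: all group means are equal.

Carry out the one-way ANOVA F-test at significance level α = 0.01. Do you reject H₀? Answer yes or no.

Group means [22.71, 34.44, 33.70], grand mean 31.000
SSB = Σnᵢ(x̄ᵢ−x̄)² = 660.249; SSW = ΣΣ(x−x̄ᵢ)² = 477.751
MSB = 660.249/2 = 330.1246; MSW = 477.751/23 = 20.7718
F = MSB/MSW = 15.8929
df = (2, 23)
p-value (upper-tail) = 0.00005
At α=0.01: p < α → reject H₀

reject H₀: yes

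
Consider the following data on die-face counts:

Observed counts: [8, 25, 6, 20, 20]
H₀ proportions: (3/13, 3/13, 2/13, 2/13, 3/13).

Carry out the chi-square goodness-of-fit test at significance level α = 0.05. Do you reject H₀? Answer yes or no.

n = 79; E_i = n·p_i = [18.23, 18.23, 12.15, 12.15, 18.23]
χ² = (8−18.23)²/18.23 + (25−18.23)²/18.23 + (6−12.15)²/12.15 + (20−12.15)²/12.15 + (20−18.23)²/18.23 = 16.6076
df = 4
p-value (upper-tail) = 0.00230
At α=0.05: p < α → reject H₀

reject H₀: yes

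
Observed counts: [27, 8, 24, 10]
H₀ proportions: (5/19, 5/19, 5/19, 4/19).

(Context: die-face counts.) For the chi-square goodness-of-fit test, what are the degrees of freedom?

df = k − 1 = 4 − 1 = 3

degrees of freedom = 3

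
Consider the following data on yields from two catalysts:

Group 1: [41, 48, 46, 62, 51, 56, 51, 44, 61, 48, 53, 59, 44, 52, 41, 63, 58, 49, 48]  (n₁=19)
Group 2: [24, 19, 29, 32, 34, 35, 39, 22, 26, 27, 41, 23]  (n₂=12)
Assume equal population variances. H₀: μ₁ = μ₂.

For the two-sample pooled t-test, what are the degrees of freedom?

degrees of freedom = 29

df = n₁ + n₂ − 2 = 19 + 12 − 2 = 29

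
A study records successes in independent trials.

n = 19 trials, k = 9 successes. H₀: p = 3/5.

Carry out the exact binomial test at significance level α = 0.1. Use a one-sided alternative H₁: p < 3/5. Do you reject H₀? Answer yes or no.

reject H₀: no

Exact binomial: n=19, k=9, p₀=3/5=0.6000
P(X≤9) from Σ C(n,i)·p₀^i·(1−p₀)^(n−i)
p-value (one-sided, H₁ less) = 0.18609
At α=0.1: p ≥ α → fail to reject H₀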